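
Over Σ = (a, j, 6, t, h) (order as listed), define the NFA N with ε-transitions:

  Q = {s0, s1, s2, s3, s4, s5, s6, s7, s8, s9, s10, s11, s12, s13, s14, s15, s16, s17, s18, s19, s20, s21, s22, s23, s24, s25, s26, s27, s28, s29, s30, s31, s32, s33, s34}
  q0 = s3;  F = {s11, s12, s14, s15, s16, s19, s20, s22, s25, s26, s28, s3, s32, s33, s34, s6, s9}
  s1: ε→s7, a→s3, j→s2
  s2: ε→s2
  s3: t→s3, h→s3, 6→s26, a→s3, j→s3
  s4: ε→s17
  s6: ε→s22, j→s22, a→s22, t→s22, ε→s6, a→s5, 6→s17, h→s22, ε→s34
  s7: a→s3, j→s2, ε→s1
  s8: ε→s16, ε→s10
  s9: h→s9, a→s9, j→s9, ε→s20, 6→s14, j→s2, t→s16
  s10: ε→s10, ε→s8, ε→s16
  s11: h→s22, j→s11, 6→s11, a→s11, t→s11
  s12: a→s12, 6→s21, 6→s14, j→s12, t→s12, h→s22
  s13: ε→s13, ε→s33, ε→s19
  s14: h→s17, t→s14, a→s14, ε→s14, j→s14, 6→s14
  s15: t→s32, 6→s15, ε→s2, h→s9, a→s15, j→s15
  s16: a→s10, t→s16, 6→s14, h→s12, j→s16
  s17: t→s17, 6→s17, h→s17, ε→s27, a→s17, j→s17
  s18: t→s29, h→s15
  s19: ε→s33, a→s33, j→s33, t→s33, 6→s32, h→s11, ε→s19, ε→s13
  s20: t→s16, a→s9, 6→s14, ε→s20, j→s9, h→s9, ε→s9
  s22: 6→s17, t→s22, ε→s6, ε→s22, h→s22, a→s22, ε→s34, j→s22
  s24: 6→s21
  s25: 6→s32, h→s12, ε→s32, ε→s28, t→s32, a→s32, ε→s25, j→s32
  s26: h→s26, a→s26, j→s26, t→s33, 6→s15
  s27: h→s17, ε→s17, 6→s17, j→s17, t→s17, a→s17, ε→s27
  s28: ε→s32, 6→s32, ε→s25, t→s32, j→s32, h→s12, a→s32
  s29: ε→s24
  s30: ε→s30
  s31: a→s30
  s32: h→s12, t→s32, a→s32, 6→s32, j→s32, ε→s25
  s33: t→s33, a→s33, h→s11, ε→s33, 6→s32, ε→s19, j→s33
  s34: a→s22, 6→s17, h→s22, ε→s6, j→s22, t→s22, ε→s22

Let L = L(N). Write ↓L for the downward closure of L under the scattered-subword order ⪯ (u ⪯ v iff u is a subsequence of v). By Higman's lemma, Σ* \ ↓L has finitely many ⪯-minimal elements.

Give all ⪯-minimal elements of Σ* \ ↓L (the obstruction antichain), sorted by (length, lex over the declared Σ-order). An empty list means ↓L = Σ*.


A = [66h6h, 6thh6].

|Q|=35, |F|=17, |δ|=147 (41 ε).
min D↑ (12 st, q0=0, F={11}): 0:a→0,j→0,6→1,t→0,h→0 1:a→1,j→1,6→2,t→3,h→1 2:a→2,j→2,6→2,t→4,h→5 3:a→3,j→3,6→4,t→3,h→6 4:a→4,j→4,6→4,t→4,h→7 5:a→5,j→5,6→8,t→9,h→5 6:a→6,j→6,6→6,t→6,h→10 7:a→7,j→7,6→8,t→7,h→10 8:a→8,j→8,6→8,t→8,h→11 9:a→9,j→9,6→8,t→9,h→7 10:a→10,j→10,6→11,t→10,h→10 11:a→11,j→11,6→11,t→11,h→11 (ε-aug+det+¬).
'66h6h': run [25, 24, 20, 15, 4, 2] end={s17,s27} rej; 5/5 single-dels accept.
'6thh6': N↓-sim [25, 24, 19, 10, 6, 2] end={s17,s27} ∉↓L; 5/5 single-dels accept.
2 obstructions.


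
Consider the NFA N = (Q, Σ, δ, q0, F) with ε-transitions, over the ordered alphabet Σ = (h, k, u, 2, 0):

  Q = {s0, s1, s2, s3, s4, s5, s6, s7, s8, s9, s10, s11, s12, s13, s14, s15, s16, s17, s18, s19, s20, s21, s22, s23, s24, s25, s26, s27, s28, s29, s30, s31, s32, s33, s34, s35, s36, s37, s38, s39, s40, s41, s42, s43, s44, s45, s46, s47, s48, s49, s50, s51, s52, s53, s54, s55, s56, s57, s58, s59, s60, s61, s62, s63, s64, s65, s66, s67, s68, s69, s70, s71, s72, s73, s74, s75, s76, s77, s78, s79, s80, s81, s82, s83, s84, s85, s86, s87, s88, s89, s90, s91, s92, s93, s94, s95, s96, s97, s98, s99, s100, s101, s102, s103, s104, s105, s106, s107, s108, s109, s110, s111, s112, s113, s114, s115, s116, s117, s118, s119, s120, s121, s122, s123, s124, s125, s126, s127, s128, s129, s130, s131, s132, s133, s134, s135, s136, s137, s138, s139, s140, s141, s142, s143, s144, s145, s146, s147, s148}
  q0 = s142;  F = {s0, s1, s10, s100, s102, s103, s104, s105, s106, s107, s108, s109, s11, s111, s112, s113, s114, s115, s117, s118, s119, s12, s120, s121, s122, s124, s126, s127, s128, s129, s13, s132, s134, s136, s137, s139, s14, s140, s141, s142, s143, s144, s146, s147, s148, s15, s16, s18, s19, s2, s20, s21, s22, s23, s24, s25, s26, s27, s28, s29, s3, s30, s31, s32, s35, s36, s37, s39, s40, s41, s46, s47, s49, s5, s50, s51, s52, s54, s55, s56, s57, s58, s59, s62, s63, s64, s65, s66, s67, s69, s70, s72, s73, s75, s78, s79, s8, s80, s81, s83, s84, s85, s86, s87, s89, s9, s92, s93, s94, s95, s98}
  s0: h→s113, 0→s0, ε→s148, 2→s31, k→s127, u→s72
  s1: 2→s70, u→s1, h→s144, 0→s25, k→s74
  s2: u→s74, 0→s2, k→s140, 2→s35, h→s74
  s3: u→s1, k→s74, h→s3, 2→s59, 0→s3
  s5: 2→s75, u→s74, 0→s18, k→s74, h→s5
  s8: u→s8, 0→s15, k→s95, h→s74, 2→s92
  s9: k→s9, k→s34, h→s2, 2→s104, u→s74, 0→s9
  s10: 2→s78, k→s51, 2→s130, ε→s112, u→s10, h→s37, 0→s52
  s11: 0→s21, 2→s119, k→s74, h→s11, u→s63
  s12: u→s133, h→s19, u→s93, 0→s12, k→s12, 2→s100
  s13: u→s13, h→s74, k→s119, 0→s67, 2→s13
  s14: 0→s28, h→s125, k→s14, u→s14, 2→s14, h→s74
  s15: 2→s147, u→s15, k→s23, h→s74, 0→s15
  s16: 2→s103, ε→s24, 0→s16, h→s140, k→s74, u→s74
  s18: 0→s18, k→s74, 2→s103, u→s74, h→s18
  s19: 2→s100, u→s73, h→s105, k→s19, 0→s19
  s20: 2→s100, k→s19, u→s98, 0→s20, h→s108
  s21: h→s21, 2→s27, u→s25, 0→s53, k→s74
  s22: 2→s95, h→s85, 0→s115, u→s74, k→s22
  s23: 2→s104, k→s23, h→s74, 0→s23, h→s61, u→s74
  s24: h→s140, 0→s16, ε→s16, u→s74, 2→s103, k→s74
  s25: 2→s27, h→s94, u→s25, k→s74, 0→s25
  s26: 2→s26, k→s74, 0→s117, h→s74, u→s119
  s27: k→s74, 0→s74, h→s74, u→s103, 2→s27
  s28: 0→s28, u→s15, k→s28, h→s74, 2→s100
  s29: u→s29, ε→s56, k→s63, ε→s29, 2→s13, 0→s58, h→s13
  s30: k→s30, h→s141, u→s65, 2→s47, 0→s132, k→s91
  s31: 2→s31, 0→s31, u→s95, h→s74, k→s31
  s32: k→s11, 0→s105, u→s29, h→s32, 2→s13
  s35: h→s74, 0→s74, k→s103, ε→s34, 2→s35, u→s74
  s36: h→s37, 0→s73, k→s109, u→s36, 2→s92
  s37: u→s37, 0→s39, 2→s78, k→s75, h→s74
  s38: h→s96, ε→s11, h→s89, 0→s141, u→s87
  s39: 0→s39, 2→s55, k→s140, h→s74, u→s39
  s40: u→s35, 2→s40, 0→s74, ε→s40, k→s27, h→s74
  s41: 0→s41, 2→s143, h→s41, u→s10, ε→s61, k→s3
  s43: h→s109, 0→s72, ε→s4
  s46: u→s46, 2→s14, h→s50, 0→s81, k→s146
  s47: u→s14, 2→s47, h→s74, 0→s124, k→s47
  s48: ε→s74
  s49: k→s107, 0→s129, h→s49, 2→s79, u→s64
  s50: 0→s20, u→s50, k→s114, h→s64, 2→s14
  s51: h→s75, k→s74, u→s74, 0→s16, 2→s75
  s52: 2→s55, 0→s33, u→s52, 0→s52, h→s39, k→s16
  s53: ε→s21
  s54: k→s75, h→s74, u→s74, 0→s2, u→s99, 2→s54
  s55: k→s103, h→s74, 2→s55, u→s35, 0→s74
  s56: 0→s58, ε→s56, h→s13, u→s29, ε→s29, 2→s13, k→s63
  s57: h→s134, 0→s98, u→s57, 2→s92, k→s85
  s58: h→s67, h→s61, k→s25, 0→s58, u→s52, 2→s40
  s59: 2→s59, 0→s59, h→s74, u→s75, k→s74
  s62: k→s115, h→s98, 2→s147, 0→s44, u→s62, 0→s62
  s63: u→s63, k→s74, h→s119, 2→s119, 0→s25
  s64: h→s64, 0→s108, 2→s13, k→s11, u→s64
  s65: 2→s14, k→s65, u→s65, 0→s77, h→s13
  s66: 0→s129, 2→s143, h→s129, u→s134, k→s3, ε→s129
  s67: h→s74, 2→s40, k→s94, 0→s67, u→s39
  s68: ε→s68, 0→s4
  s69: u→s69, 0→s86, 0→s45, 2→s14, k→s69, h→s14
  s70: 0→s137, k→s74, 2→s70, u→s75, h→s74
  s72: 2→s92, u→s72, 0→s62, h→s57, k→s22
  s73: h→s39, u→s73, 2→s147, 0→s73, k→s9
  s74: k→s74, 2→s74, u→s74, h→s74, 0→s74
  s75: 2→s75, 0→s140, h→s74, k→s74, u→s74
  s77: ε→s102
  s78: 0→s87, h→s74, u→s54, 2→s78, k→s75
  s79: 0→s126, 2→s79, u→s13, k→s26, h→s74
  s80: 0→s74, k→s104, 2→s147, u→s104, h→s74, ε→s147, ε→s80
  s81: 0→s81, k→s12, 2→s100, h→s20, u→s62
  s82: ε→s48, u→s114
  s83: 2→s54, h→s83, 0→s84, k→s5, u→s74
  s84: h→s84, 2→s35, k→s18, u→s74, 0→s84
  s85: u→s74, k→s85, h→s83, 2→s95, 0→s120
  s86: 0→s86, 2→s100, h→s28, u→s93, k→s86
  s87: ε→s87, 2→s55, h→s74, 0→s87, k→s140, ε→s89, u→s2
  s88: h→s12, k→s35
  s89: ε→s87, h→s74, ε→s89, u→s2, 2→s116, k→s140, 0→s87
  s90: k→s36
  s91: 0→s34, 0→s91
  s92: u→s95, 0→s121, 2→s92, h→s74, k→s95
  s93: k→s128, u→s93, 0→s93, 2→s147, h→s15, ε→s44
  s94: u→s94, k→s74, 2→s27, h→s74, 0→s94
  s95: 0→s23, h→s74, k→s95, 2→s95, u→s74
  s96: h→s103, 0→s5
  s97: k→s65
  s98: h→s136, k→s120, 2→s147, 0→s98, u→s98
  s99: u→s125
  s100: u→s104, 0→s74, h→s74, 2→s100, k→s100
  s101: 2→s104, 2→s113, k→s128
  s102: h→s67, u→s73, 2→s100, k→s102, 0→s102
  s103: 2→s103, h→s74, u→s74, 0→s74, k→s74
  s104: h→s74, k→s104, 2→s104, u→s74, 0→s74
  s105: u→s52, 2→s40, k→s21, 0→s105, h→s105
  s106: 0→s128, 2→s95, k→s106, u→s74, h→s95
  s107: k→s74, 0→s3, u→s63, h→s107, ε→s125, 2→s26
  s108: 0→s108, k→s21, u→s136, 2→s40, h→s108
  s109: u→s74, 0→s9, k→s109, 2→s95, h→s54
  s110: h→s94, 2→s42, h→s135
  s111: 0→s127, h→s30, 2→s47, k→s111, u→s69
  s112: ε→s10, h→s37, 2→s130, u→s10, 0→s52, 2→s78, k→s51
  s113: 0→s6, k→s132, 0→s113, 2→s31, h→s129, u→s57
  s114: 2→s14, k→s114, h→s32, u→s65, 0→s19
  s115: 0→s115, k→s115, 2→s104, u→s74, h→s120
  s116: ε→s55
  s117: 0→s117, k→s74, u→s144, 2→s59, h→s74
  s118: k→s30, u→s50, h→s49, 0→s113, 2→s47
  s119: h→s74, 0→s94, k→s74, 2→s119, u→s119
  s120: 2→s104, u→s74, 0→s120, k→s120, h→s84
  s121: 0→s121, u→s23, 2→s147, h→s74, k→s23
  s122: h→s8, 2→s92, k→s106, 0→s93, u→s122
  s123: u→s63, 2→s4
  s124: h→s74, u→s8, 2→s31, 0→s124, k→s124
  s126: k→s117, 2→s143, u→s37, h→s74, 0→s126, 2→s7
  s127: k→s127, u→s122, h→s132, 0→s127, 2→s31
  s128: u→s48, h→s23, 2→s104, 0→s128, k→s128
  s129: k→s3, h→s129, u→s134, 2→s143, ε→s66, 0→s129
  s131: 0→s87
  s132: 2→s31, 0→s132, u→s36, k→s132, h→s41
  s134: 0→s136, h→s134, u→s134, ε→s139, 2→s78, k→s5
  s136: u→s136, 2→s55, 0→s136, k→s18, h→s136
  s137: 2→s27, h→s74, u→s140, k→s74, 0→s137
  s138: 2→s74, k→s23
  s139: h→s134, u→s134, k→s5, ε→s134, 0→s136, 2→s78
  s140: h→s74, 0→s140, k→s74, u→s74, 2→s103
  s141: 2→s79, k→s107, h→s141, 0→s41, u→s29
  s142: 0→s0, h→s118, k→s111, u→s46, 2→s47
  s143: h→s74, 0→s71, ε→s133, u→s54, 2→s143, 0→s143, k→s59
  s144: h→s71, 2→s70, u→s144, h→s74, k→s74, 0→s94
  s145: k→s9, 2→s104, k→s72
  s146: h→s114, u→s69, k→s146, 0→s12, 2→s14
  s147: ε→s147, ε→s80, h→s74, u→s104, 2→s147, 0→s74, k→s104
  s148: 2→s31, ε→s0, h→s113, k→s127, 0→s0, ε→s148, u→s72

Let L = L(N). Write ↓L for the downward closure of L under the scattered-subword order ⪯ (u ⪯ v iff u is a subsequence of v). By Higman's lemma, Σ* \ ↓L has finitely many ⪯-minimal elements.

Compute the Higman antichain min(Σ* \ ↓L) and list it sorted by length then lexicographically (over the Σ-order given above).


A = [2h, hhkk, kuhh, u020, 0uku, 02uu].

|Q|=149, |F|=111, |δ|=644 (37 ε).
min D↑ (104 st, q0=0, F={15}): 0:h→1,k→2,u→3,2→4,0→5 1:h→6,k→7,u→8,2→4,0→9 2:h→7,k→2,u→10,2→4,0→11 3:h→8,k→12,u→3,2→13,0→14 4:h→15,k→4,u→13,2→4,0→16 5:h→9,k→11,u→17,2→18,0→5 6:h→6,k→19,u→20,2→21,0→22 7:h→23,k→7,u→24,2→4,0→25 8:h→20,k→26,u→8,2→13,0→27 9:h→22,k→25,u→28,2→18,0→9 10:h→13,k→10,u→10,2→13,0→29 11:h→25,k→11,u→30,2→18,0→11 12:h→26,k→12,u→10,2→13,0→31 13:h→15,k→13,u→13,2→13,0→32 14:h→27,k→31,u→33,2→34,0→14 15:h→15,k→15,u→15,2→15,0→15 16:h→15,k→16,u→35,2→18,0→16 17:h→28,k→36,u→17,2→37,0→33 18:h→15,k→18,u→38,2→18,0→18 19:h→19,k→15,u→39,2→40,0→41 20:h→20,k→42,u→20,2→43,0→44 21:h→15,k→40,u→43,2→21,0→45 22:h→22,k→41,u→46,2→47,0→22 23:h→23,k→19,u→48,2→21,0→49 24:h→43,k→24,u→24,2→13,0→50 25:h→49,k→25,u→51,2→18,0→25 26:h→52,k→26,u→24,2→13,0→53 27:h→44,k→53,u→54,2→34,0→27 28:h→46,k→55,u→28,2→37,0→54 29:h→32,k→29,u→56,2→34,0→29 30:h→35,k→57,u→30,2→37,0→56 31:h→53,k→31,u→56,2→34,0→31 32:h→15,k→32,u→58,2→34,0→32 33:h→54,k→59,u→33,2→60,0→33 34:h→15,k→34,u→61,2→34,0→15 35:h→15,k→38,u→35,2→37,0→58 36:h→55,k→36,u→15,2→38,0→59 37:h→15,k→38,u→38,2→37,0→62 38:h→15,k→38,u→15,2→38,0→63 39:h→64,k→15,u→39,2→64,0→65 40:h→15,k→15,u→64,2→40,0→66 41:h→41,k→15,u→67,2→68,0→41 42:h→42,k→15,u→39,2→64,0→69 43:h→15,k→64,u→43,2→43,0→70 44:h→44,k→69,u→71,2→72,0→44 45:h→15,k→66,u→73,2→47,0→45 46:h→46,k→74,u→46,2→75,0→71 47:h→15,k→68,u→76,2→47,0→47 48:h→43,k→39,u→48,2→43,0→77 49:h→49,k→41,u→78,2→47,0→49 50:h→70,k→50,u→79,2→34,0→50 51:h→73,k→80,u→51,2→37,0→79 52:h→52,k→42,u→48,2→43,0→81 53:h→81,k→53,u→79,2→34,0→53 54:h→71,k→82,u→54,2→60,0→54 55:h→83,k→55,u→15,2→38,0→82 56:h→58,k→84,u→56,2→60,0→56 57:h→38,k→57,u→15,2→38,0→84 58:h→15,k→63,u→58,2→60,0→58 59:h→82,k→59,u→15,2→61,0→59 60:h→15,k→61,u→61,2→60,0→15 61:h→15,k→61,u→15,2→61,0→15 62:h→15,k→63,u→63,2→60,0→62 63:h→15,k→63,u→15,2→61,0→63 64:h→15,k→15,u→64,2→64,0→85 65:h→85,k→15,u→65,2→86,0→65 66:h→15,k→15,u→87,2→68,0→66 67:h→87,k→15,u→67,2→88,0→65 68:h→15,k→15,u→89,2→68,0→68 69:h→69,k→15,u→65,2→86,0→69 70:h→15,k→85,u→90,2→72,0→70 71:h→71,k→91,u→71,2→92,0→71 72:h→15,k→86,u→93,2→72,0→15 73:h→15,k→89,u→73,2→75,0→90 74:h→74,k→15,u→15,2→89,0→91 75:h→15,k→89,u→76,2→75,0→94 76:h→15,k→89,u→15,2→76,0→95 77:h→70,k→65,u→96,2→72,0→77 78:h→73,k→97,u→78,2→75,0→96 79:h→90,k→98,u→79,2→60,0→79 80:h→76,k→80,u→15,2→38,0→98 81:h→81,k→69,u→96,2→72,0→81 82:h→99,k→82,u→15,2→61,0→82 83:h→83,k→74,u→15,2→76,0→99 84:h→63,k→84,u→15,2→61,0→84 85:h→15,k→15,u→85,2→86,0→85 86:h→15,k→15,u→100,2→86,0→15 87:h→15,k→15,u→87,2→88,0→85 88:h→15,k→15,u→89,2→88,0→101 89:h→15,k→15,u→15,2→89,0→102 90:h→15,k→102,u→90,2→92,0→90 91:h→91,k→15,u→15,2→100,0→91 92:h→15,k→100,u→93,2→92,0→15 93:h→15,k→100,u→15,2→93,0→15 94:h→15,k→102,u→95,2→92,0→94 95:h→15,k→102,u→15,2→93,0→95 96:h→90,k→103,u→96,2→92,0→96 97:h→89,k→15,u→15,2→89,0→103 98:h→95,k→98,u→15,2→61,0→98 99:h→99,k→91,u→15,2→93,0→99 100:h→15,k→15,u→15,2→100,0→15 101:h→15,k→15,u→102,2→86,0→101 102:h→15,k→15,u→15,2→100,0→102 103:h→102,k→15,u→15,2→100,0→103 [Hopcroft].
'2h': |S_i|=[129, 52, 4] end={s125,s61,s71,s74} rej; 2/2 deletions ∈↓L.
'hhkk': run [129, 107, 71, 28, 1] end={s74} — reject; 4/4 del acc.
'kuhh': run [129, 107, 71, 40, 4] end={s125,s61,s71,s74} — reject; 4/4 single-dels accept.
'u020': run [129, 101, 57, 12, 1] end={s74} ∉↓L; 4/4 single-dels accept.
'0uku': run [129, 104, 69, 30, 4] end={s125,s48,s74,s99} — reject; 4/4 single-dels accept.
'02uu': |S_i|=[129, 104, 35, 14, 3] end={s125,s74,s99} ∉↓L; 4/4 deletions ∈↓L.
6 words, ⪯-incomp.


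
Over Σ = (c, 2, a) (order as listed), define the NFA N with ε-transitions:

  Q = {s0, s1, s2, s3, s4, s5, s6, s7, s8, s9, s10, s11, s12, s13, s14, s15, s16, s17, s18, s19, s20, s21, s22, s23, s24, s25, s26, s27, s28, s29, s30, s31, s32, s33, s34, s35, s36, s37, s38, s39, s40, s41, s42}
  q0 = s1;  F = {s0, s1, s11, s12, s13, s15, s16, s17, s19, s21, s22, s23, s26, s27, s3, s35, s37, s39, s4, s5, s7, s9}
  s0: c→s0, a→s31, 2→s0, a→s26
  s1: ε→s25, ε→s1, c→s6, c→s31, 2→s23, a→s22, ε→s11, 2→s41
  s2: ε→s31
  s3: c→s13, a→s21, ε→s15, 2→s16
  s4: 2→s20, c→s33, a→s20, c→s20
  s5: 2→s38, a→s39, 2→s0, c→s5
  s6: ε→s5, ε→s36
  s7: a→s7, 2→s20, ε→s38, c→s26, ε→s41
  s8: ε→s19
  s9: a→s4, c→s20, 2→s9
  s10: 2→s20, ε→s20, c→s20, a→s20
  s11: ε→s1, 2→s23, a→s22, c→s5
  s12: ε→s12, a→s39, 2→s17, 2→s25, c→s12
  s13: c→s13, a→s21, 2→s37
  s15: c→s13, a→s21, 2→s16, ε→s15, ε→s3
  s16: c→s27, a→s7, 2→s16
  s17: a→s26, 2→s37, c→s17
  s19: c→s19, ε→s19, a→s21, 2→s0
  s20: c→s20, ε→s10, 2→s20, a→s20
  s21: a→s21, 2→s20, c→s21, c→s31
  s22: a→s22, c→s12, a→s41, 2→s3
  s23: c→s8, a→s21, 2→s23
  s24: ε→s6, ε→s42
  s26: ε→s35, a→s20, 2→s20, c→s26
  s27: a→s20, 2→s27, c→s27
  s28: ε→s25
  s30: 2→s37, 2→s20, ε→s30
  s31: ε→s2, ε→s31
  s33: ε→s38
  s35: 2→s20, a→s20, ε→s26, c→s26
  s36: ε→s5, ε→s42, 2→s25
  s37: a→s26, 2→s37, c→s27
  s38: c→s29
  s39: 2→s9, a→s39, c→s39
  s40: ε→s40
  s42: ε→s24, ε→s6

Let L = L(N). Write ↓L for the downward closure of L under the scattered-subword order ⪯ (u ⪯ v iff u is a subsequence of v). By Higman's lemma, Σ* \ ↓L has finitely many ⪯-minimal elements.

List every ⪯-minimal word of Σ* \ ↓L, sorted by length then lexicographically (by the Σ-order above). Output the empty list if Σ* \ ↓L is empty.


min(Σ*\↓L) = [2a2, c2aa, ca2c, a22ca].

|Q|=43, |F|=22, |δ|=115 (31 ε).
min D↑ (20 st, q0=0, F={12}): 0:c→1,2→2,a→3 1:c→1,2→4,a→5 2:c→6,2→2,a→7 3:c→8,2→9,a→3 4:c→4,2→4,a→10 5:c→5,2→11,a→5 6:c→6,2→4,a→7 7:c→7,2→12,a→7 8:c→8,2→13,a→5 9:c→14,2→15,a→7 10:c→10,2→12,a→12 11:c→12,2→11,a→16 12:c→12,2→12,a→12 13:c→13,2→17,a→10 14:c→14,2→17,a→7 15:c→18,2→15,a→19 16:c→12,2→12,a→12 17:c→18,2→17,a→10 18:c→18,2→18,a→12 19:c→10,2→12,a→19 (ε-aug+det+¬).
'2a2': run [36, 26, 13, 2] end={s10,s20} ∉↓L; 3/3 single-dels accept.
'c2aa': |S_i|=[36, 27, 16, 10, 2] end={s10,s20} — reject; 4/4 deletions ∈↓L.
'ca2c': |S_i|=[36, 27, 13, 7, 5] end={s10,s20,s29,s33,s38} ∉↓L; 4/4 del acc.
'a22ca': |S_i|=[36, 25, 22, 14, 8, 2] end={s10,s20} ∉↓L; 5/5 single-dels accept.
4 obstructions.


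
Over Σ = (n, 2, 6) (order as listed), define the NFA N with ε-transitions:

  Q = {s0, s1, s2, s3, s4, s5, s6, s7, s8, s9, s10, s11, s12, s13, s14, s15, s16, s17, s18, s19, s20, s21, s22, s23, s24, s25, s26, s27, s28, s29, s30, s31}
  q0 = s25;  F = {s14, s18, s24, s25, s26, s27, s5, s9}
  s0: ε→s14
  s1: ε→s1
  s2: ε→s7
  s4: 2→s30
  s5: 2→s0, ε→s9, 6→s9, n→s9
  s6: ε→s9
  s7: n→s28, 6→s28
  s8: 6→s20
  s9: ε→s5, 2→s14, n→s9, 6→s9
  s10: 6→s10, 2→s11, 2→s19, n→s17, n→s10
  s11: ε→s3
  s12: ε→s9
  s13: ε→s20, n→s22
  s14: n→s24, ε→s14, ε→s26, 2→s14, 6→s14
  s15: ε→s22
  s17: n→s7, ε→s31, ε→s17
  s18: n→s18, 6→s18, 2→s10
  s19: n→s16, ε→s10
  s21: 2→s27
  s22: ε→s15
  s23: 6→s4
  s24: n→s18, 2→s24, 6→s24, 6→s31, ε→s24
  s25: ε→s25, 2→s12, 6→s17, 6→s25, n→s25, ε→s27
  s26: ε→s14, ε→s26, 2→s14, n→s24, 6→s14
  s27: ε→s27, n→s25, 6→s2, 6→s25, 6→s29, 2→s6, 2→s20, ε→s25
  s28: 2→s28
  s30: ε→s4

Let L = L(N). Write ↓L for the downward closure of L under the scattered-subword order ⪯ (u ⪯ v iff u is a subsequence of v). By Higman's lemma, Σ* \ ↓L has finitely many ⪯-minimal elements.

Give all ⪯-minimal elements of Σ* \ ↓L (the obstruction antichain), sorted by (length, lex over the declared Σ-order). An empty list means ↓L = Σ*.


|Q|=32, |F|=8, |δ|=68 (24 ε).
min D↑ (6 st, q0=0, F={5}): 0:n→0,2→1,6→0 1:n→1,2→2,6→1 2:n→3,2→2,6→2 3:n→4,2→3,6→3 4:n→4,2→5,6→4 5:n→5,2→5,6→5.
'22nn2': |S_i|=[23, 19, 14, 11, 10, 9] end={s10,s11,s16,s17,s19,s28,s3,s31,s7} — reject; 5/5 del acc.
1 obstructions.

min(Σ*\↓L) = [22nn2].


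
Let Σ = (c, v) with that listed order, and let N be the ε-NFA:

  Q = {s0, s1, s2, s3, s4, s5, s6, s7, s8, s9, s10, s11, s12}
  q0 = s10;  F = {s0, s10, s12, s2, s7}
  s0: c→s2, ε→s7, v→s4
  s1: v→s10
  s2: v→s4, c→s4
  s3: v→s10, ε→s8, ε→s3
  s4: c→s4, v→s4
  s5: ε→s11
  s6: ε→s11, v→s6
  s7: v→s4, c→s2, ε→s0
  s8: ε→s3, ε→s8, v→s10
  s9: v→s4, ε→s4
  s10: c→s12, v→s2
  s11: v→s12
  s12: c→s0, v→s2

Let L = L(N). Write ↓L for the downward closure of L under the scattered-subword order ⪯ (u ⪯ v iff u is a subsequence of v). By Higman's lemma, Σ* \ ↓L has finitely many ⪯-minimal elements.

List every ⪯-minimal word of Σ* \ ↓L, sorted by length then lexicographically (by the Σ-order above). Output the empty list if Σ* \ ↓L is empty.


|Q|=13, |F|=5, |δ|=27 (9 ε).
min D↑ (5 st, q0=0, F={4}): 0:c→1,v→2 1:c→3,v→2 2:c→4,v→4 3:c→2,v→4 4:c→4,v→4.
'vc': N↓-sim [6, 2, 1] end={s4} ∉↓L; 2/2 del acc.
'vv': N↓-sim [6, 2, 1] end={s4} — reject; 2/2 del acc.
'ccv': run [6, 5, 4, 1] end={s4} — reject; 3/3 del acc.
'cccc': |S_i|=[6, 5, 4, 2, 1] end={s4} — reject; 4/4 deletions ∈↓L.
4 obstructions.

A = [vc, vv, ccv, cccc].


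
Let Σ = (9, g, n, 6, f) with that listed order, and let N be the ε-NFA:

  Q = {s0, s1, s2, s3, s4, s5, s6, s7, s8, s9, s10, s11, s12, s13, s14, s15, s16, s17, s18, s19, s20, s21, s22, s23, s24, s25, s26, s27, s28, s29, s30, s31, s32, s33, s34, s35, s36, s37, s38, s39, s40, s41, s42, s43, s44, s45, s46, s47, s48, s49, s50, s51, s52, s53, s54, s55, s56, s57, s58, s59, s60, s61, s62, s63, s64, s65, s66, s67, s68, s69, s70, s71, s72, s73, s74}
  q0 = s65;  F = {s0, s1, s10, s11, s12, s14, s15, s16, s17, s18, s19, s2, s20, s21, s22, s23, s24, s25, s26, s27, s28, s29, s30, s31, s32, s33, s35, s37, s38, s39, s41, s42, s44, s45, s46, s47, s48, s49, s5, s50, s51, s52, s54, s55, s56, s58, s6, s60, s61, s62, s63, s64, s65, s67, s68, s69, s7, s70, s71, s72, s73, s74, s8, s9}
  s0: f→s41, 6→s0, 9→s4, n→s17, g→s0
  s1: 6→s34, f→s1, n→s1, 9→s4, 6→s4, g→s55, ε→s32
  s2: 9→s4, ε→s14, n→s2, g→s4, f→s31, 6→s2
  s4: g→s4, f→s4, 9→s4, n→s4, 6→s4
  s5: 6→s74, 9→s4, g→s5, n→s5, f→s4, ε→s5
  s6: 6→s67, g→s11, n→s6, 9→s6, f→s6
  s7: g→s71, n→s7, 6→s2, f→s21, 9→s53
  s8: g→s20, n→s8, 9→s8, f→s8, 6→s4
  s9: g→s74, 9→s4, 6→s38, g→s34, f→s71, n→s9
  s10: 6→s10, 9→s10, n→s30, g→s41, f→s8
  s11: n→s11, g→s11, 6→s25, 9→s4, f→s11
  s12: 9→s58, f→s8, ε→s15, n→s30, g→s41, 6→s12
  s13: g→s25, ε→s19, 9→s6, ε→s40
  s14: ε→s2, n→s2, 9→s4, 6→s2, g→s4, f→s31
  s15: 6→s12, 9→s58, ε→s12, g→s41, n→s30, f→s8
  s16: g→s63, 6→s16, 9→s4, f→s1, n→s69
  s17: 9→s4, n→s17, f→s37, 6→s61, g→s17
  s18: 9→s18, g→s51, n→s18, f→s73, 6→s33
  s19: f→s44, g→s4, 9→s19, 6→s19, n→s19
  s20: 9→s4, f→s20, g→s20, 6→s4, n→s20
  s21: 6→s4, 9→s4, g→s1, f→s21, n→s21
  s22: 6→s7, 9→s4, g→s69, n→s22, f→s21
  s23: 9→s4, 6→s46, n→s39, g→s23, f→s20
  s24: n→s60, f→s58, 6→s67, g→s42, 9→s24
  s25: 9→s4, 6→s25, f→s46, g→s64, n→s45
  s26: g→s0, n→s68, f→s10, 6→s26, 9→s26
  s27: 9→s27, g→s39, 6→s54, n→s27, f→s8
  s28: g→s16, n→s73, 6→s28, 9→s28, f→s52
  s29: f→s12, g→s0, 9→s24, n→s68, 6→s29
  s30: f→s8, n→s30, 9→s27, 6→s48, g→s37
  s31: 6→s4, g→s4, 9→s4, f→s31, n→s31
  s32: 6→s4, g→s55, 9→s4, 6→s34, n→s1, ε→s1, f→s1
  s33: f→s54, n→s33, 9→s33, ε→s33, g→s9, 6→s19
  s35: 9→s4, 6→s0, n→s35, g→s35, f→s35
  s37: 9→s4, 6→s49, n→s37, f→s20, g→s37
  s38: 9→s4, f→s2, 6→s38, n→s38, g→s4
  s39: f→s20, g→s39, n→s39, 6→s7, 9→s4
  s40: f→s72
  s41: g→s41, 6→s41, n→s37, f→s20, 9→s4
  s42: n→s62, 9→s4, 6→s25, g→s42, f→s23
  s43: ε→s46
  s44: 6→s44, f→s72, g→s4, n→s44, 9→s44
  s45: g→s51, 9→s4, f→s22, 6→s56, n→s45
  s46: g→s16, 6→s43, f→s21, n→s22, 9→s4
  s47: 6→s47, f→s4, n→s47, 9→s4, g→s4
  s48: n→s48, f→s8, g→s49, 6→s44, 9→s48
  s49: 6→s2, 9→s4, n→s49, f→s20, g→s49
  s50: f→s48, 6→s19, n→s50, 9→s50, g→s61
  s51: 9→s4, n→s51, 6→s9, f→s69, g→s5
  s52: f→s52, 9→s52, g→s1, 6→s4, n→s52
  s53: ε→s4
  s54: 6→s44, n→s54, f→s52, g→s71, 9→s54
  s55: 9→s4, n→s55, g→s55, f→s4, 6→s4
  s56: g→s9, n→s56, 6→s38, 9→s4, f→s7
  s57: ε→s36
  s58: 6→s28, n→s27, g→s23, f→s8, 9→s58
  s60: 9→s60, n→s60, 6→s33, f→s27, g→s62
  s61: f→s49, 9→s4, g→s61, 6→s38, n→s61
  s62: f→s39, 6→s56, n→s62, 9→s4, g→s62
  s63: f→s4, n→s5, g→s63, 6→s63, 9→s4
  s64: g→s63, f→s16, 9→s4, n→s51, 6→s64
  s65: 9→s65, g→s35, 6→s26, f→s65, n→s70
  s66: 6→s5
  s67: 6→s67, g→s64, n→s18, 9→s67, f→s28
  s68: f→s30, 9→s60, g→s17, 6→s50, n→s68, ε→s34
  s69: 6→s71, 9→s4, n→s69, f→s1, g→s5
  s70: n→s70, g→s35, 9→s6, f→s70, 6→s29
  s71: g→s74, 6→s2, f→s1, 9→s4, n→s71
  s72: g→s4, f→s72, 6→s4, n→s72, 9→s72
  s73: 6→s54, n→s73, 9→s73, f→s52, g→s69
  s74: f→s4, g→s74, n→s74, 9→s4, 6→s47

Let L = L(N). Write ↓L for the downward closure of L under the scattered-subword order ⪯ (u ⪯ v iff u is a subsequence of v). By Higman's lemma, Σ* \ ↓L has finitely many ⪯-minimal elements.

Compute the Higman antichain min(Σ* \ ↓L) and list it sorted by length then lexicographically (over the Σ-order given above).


min(Σ*\↓L) = [g9, 6ff6, 6n66g, n96ggf].

|Q|=75, |F|=64, |δ|=346 (14 ε).
min D↑ (62 st, q0=0, F={4}): 0:9→0,g→1,n→2,6→3,f→0 1:9→4,g→1,n→1,6→5,f→1 2:9→6,g→1,n→2,6→7,f→2 3:9→3,g→5,n→8,6→3,f→9 4:9→4,g→4,n→4,6→4,f→4 5:9→4,g→5,n→10,6→5,f→11 6:9→6,g→12,n→6,6→13,f→6 7:9→14,g→5,n→8,6→7,f→15 8:9→16,g→10,n→8,6→17,f→18 9:9→9,g→11,n→18,6→9,f→19 10:9→4,g→10,n→10,6→20,f→21 11:9→4,g→11,n→21,6→11,f→22 12:9→4,g→12,n→12,6→23,f→12 13:9→13,g→24,n→25,6→13,f→26 14:9→14,g→27,n→16,6→13,f→28 15:9→28,g→11,n→18,6→15,f→19 16:9→16,g→29,n→16,6→30,f→31 17:9→17,g→20,n→17,6→32,f→33 18:9→31,g→21,n→18,6→33,f→19 19:9→19,g→22,n→19,6→4,f→19 20:9→4,g→20,n→20,6→34,f→35 21:9→4,g→21,n→21,6→35,f→22 22:9→4,g→22,n→22,6→4,f→22 23:9→4,g→24,n→36,6→23,f→37 24:9→4,g→38,n→39,6→24,f→40 25:9→25,g→39,n→25,6→30,f→41 26:9→26,g→40,n→41,6→26,f→42 27:9→4,g→27,n→29,6→23,f→43 28:9→28,g→43,n→31,6→26,f→19 29:9→4,g→29,n→29,6→44,f→45 30:9→30,g→46,n→30,6→32,f→47 31:9→31,g→45,n→31,6→47,f→19 32:9→32,g→4,n→32,6→32,f→48 33:9→33,g→35,n→33,6→48,f→19 34:9→4,g→4,n→34,6→34,f→49 35:9→4,g→35,n→35,6→49,f→22 36:9→4,g→39,n→36,6→44,f→50 37:9→4,g→40,n→50,6→37,f→51 38:9→4,g→38,n→52,6→38,f→4 39:9→4,g→52,n→39,6→46,f→53 40:9→4,g→38,n→53,6→40,f→54 41:9→41,g→53,n→41,6→47,f→42 42:9→42,g→54,n→42,6→4,f→42 43:9→4,g→43,n→45,6→37,f→22 44:9→4,g→46,n→44,6→34,f→55 45:9→4,g→45,n→45,6→55,f→22 46:9→4,g→56,n→46,6→34,f→57 47:9→47,g→57,n→47,6→48,f→42 48:9→48,g→4,n→48,6→48,f→58 49:9→4,g→4,n→49,6→49,f→59 50:9→4,g→53,n→50,6→55,f→51 51:9→4,g→54,n→51,6→4,f→51 52:9→4,g→52,n→52,6→56,f→4 53:9→4,g→52,n→53,6→57,f→54 54:9→4,g→60,n→54,6→4,f→54 55:9→4,g→57,n→55,6→49,f→51 56:9→4,g→56,n→56,6→61,f→4 57:9→4,g→56,n→57,6→49,f→54 58:9→58,g→4,n→58,6→4,f→58 59:9→4,g→4,n→59,6→4,f→59 60:9→4,g→60,n→60,6→4,f→4 61:9→4,g→4,n→61,6→61,f→4.
'g9': |S_i|=[68, 41, 2] end={s4,s53} ∉↓L; 2/2 del acc.
'6ff6': run [68, 63, 41, 11, 2] end={s34,s4} ∉↓L; 4/4 del acc.
'6n66g': N↓-sim [68, 63, 44, 29, 10, 1] end={s4} rej; 5/5 deletions ∈↓L.
'n96ggf': N↓-sim [68, 65, 54, 38, 19, 7, 1] end={s4} — reject; 6/6 single-dels accept.
4 words, ⪯-incomp.


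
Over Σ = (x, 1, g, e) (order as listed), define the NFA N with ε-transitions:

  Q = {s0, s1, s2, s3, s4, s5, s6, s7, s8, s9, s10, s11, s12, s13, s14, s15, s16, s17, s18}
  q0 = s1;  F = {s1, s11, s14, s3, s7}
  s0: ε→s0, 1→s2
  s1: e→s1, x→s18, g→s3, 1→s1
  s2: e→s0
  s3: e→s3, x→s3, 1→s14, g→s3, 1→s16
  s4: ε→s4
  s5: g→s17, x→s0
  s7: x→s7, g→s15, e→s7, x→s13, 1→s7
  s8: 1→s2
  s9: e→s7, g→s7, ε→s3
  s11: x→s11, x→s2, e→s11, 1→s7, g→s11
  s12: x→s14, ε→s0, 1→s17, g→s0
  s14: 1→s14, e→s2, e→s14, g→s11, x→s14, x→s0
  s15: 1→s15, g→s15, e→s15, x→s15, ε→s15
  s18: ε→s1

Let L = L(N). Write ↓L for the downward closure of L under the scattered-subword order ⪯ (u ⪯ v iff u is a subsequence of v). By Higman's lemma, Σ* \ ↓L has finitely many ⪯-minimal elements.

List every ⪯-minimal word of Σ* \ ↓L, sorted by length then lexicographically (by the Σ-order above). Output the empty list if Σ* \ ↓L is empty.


Antichain: [g1g1g].

|Q|=19, |F|=5, |δ|=45 (6 ε).
min D↑ (6 st, q0=0, F={5}): 0:x→0,1→0,g→1,e→0 1:x→1,1→2,g→1,e→1 2:x→2,1→2,g→3,e→2 3:x→3,1→4,g→3,e→3 4:x→4,1→4,g→5,e→4 5:x→5,1→5,g→5,e→5.
'g1g1g': run [11, 9, 8, 6, 5, 1] end={s15} — reject; 5/5 del acc.
1 minimals (antichain).


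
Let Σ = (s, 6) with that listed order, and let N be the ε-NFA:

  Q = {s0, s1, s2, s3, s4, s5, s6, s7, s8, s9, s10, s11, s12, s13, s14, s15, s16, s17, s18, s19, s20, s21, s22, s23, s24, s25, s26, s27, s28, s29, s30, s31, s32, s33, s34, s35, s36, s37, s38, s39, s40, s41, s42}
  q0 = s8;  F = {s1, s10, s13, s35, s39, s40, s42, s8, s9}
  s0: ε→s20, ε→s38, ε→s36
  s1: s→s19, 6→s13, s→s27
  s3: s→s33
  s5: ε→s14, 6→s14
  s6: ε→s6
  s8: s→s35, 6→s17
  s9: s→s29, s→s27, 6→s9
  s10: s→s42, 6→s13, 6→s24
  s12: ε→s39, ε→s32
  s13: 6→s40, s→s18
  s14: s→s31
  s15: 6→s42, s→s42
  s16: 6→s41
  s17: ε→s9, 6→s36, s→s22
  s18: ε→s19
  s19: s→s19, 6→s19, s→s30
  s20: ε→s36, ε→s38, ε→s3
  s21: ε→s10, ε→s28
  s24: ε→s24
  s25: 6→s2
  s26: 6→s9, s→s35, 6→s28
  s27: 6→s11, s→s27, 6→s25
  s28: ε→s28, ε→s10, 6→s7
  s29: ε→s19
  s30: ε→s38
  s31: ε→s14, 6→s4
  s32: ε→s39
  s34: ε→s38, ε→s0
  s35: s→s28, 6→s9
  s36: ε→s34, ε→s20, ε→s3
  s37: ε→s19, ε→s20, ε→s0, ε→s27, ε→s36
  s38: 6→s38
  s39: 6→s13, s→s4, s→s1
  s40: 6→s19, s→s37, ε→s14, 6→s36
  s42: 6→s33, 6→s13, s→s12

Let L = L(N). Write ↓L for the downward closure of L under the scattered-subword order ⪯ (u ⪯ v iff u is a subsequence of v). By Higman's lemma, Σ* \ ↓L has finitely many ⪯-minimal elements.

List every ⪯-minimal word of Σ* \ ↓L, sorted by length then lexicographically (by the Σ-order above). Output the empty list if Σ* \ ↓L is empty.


min(Σ*\↓L) = [6s, ss666, ssssss].

|Q|=43, |F|=9, |δ|=77 (32 ε).
min D↑ (10 st, q0=0, F={4}): 0:s→1,6→2 1:s→3,6→2 2:s→4,6→2 3:s→5,6→6 4:s→4,6→4 5:s→7,6→6 6:s→4,6→8 7:s→9,6→6 8:s→4,6→4 9:s→4,6→6 (ε-aug+det+¬).
'6s': |S_i|=[35, 26, 20] end={s0,s11,s14,s18,s19,s2,s20,s22,s25,s27,s29,s3,…} rej; 2/2 deletions ∈↓L.
'ss666': |S_i|=[35, 33, 30, 22, 18, 13] end={s0,s11,s19,s2,s20,s25,s3,s30,s33,s34,s36,s38,…} rej; 5/5 del acc.
'ssssss': |S_i|=[35, 33, 30, 25, 24, 21, 18] end={s0,s11,s14,s18,s19,s2,s20,s25,s27,s3,s30,s31,…} ∉↓L; 6/6 deletions ∈↓L.
3 obstructions.


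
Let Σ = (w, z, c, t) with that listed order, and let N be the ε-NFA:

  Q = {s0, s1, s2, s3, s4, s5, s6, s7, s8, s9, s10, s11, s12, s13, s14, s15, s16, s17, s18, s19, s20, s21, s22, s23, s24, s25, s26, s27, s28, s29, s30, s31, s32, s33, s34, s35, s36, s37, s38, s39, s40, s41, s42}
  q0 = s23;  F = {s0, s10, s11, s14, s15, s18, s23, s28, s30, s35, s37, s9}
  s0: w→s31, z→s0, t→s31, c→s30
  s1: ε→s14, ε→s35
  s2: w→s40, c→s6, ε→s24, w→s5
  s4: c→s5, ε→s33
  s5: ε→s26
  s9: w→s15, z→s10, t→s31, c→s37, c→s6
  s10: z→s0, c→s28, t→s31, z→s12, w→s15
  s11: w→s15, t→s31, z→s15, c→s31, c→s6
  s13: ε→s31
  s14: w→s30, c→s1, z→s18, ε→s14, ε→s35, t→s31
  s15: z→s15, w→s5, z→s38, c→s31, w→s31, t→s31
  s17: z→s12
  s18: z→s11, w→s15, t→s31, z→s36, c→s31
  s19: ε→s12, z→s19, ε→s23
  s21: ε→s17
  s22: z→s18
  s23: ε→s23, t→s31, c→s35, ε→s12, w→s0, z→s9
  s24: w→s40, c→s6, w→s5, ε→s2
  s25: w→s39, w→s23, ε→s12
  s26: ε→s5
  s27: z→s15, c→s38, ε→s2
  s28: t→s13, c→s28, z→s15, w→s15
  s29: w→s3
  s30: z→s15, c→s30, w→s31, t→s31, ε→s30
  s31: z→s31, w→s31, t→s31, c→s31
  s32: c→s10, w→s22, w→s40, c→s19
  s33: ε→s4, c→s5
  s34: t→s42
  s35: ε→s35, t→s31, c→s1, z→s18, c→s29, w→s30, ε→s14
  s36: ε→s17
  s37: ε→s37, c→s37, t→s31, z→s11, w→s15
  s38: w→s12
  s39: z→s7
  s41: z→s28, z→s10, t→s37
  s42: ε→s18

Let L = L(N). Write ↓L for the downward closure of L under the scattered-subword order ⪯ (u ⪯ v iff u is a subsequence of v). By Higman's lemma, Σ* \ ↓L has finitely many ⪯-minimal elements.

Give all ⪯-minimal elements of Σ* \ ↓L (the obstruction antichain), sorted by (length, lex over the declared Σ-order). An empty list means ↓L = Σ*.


Antichain: [t, ww, zwc, czc, zzzw].

|Q|=43, |F|=12, |δ|=109 (24 ε).
min D↑ (12 st, q0=0, F={4}): 0:w→1,z→2,c→3,t→4 1:w→4,z→1,c→5,t→4 2:w→6,z→7,c→8,t→4 3:w→5,z→9,c→3,t→4 4:w→4,z→4,c→4,t→4 5:w→4,z→6,c→5,t→4 6:w→4,z→6,c→4,t→4 7:w→6,z→1,c→10,t→4 8:w→6,z→11,c→8,t→4 9:w→6,z→11,c→4,t→4 10:w→6,z→6,c→10,t→4 11:w→6,z→6,c→4,t→4 (ε-aug+det+¬).
't': run [24, 2] end={s13,s31} — reject; 1/1 single-dels accept.
'ww': run [24, 9, 4] end={s12,s26,s31,s5} — reject; 2/2 deletions ∈↓L.
'zwc': |S_i|=[24, 18, 6, 1] end={s31} ∉↓L; 3/3 deletions ∈↓L.
'czc': N↓-sim [24, 20, 11, 2] end={s31,s6} rej; 3/3 single-dels accept.
'zzzw': |S_i|=[24, 18, 15, 8, 4] end={s12,s26,s31,s5} rej; 4/4 single-dels accept.
5 obstructions.


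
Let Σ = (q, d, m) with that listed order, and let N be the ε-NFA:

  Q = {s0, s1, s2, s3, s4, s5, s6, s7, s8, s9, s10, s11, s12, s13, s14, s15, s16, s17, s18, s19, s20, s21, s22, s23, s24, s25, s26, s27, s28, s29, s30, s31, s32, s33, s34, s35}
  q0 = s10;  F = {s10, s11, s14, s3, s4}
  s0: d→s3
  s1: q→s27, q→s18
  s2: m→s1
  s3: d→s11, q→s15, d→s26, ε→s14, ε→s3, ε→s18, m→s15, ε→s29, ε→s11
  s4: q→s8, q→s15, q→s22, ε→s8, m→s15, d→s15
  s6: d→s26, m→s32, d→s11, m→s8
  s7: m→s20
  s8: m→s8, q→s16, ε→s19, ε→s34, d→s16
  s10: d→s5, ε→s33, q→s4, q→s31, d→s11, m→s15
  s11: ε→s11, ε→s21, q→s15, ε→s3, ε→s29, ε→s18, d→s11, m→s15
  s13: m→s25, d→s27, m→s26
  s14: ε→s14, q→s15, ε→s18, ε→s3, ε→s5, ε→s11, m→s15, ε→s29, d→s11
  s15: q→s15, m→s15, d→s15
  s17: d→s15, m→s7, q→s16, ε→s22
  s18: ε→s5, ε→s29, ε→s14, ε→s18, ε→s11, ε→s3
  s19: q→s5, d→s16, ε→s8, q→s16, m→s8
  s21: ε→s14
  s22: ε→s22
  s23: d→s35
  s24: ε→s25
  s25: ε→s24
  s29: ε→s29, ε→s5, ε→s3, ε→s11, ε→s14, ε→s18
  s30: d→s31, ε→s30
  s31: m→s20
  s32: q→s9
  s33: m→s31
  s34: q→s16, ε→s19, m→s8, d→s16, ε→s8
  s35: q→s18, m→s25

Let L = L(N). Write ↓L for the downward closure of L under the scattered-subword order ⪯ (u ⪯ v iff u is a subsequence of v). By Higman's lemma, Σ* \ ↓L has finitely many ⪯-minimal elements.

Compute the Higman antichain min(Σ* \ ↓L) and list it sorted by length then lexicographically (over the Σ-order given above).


|Q|=36, |F|=5, |δ|=96 (41 ε).
min D↑ (4 st, q0=0, F={3}): 0:q→1,d→2,m→3 1:q→3,d→3,m→3 2:q→3,d→2,m→3 3:q→3,d→3,m→3 [Hopcroft].
'm': N↓-sim [19, 8] end={s15,s16,s19,s20,s31,s34,s5,s8} — reject; 1/1 del acc.
'qq': N↓-sim [19, 10, 7] end={s15,s16,s19,s22,s34,s5,s8} — reject; 2/2 del acc.
'qd': run [19, 10, 2] end={s15,s16} — reject; 2/2 single-dels accept.
'dq': N↓-sim [19, 10, 1] end={s15} ∉↓L; 2/2 deletions ∈↓L.
4 minimals (antichain).

min(Σ*\↓L) = [m, qq, qd, dq].


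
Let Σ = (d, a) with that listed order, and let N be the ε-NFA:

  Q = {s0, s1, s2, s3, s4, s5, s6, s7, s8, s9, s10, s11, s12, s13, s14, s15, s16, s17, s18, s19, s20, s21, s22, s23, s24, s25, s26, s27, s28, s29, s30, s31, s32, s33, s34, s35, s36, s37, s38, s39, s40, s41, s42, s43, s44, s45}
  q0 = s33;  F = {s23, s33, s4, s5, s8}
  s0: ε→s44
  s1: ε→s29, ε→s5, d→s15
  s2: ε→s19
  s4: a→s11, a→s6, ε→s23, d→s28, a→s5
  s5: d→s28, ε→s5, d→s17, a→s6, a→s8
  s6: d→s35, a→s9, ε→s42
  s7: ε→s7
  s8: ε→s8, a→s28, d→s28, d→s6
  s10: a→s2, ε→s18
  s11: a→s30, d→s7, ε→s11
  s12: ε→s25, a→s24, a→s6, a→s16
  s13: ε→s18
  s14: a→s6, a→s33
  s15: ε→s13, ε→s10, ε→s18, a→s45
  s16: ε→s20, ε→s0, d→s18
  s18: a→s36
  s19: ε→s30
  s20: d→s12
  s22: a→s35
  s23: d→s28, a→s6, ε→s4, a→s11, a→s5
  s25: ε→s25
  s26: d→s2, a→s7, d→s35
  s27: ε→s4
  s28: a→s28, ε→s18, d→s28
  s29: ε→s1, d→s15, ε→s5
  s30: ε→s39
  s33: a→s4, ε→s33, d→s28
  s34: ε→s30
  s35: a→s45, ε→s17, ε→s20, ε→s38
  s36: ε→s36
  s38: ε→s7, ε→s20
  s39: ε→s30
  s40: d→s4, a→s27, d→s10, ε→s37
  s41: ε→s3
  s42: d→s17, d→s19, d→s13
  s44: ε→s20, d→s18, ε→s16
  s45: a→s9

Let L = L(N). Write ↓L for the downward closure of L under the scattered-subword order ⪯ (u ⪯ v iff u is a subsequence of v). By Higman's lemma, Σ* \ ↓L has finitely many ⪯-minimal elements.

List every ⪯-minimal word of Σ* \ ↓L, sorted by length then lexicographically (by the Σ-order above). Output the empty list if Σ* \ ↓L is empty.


|Q|=46, |F|=5, |δ|=87 (39 ε).
min D↑ (5 st, q0=0, F={1}): 0:d→1,a→2 1:d→1,a→1 2:d→1,a→3 3:d→1,a→4 4:d→1,a→1 [Hopcroft].
'd': |S_i|=[28, 22] end={s0,s12,s13,s16,s17,s18,s19,s20,s24,s25,s28,s30,…} — reject; 1/1 single-dels accept.
'aaaa': run [28, 27, 25, 23, 22] end={s0,s12,s13,s16,s17,s18,s19,s20,s24,s25,s28,s30,…} — reject; 4/4 single-dels accept.
2 words, ⪯-incomp.

A = [d, aaaa].


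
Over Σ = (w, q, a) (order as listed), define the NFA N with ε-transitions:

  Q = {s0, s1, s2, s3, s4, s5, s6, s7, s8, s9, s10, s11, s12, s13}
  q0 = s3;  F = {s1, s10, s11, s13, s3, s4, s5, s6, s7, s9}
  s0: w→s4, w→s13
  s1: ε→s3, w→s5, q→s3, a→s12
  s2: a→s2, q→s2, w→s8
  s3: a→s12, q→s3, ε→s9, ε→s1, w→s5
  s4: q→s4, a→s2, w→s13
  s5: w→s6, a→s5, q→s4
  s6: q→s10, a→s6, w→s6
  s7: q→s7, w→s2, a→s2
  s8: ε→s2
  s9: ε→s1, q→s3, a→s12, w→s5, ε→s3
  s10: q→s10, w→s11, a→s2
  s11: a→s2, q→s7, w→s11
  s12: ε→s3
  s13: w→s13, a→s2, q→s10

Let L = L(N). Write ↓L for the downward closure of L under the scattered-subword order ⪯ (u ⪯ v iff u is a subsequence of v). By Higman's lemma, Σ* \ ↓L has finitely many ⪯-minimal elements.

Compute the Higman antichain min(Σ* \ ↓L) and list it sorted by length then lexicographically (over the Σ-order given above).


|Q|=14, |F|=10, |δ|=42 (7 ε).
min D↑ (9 st, q0=0, F={6}): 0:w→1,q→0,a→0 1:w→2,q→3,a→1 2:w→2,q→4,a→2 3:w→5,q→3,a→6 4:w→7,q→4,a→6 5:w→5,q→4,a→6 6:w→6,q→6,a→6 7:w→7,q→8,a→6 8:w→6,q→8,a→6.
'wqa': |S_i|=[13, 9, 7, 2] end={s2,s8} rej; 3/3 single-dels accept.
'wwqwqw': run [13, 9, 7, 5, 4, 3, 2] end={s2,s8} — reject; 6/6 del acc.
2 obstructions.

Antichain: [wqa, wwqwqw].
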